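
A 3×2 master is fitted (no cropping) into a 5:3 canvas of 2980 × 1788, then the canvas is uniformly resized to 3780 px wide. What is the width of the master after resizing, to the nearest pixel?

3402 px

Fitted into 2980×1788, the master spans the height; its width is 1788 × 3/2 ≈ 2682.00 px.
The frame scales by 3780/2980 = 1.2685; 2682.00 × 1.2685 ≈ 3402.00 px.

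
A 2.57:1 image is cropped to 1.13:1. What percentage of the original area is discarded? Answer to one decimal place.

56.0%

The height stays; only width is cut (since 1.13:1 is narrower than 2.57:1).
Fraction kept = (1.130)/(2.570) ≈ 43.97%, so 56.03% is lost.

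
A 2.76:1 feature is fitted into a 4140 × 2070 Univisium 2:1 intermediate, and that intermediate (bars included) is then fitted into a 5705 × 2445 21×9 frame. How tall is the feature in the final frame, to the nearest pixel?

1772 px

2.76:1 in 4140×2070: fills the width, so the feature is 4140.00 × 1500.00.
The Univisium 2:1 canvas is height-limited in 5705×2445, giving 4890.00 × 2445.00; scale factor 1.1812.
The feature scales with it: height 1500.00 × 1.1812 ≈ 1771.74.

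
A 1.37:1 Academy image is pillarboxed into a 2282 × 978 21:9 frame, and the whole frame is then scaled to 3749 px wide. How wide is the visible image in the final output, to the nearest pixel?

At 2282×978 the image is height-limited, so width = 978 × 1.370 ≈ 1339.86 px.
Scaling 2282 → 3749 is ×1.6429, so the width becomes 1339.86 × 1.6429 ≈ 2201.20 px.

2201 px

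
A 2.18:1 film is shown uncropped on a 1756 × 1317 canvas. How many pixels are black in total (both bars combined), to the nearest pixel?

Since 2.180 > 1.333, the film is width-limited.
That makes the image 805.5046 px tall (1756 / 2.180).
1317 − 805.5046 = 511.4954 px of bars.
Across the 1756-px span: 511.4954 × 1756 ≈ 898186 px.

898186 pixels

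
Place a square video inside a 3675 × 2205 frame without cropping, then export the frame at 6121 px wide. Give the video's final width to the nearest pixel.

3673 px

In the 3675×2205 frame the video fills the height: width = 2205 × 1/1 ≈ 2205.00 px.
Scaling 3675 → 6121 is ×1.6656, so the width becomes 2205.00 × 1.6656 ≈ 3672.60 px.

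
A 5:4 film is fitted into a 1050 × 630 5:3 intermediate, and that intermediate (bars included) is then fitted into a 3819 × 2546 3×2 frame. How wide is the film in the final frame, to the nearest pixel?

Inside the 1050×630 canvas the film is height-limited at 787.50 × 630.00.
Second fit — the 5:3 canvas into 3819×2546 spans the width: 3819.00 × 2291.40 (×3.6371 from 1050×630).
Applying the same ×3.6371: 787.50 → 2864.25.

2864 px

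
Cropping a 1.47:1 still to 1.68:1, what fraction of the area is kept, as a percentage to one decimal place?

The width stays; only height is cut (since 1.68:1 is wider than 1.47:1).
(1.470)/(1.680) ≈ 0.875 of the area survives.

87.5%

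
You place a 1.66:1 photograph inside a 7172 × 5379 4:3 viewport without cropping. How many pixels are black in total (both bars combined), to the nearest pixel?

1.66:1 is wider than 4:3, so it spans the full width.
That makes the image 4320.4819 px tall (7172 / 1.660).
Black = 5379 − 4320.4819 = 1058.5181 px.
Across the 7172-px span: 1058.5181 × 7172 ≈ 7591692 px.

7591692 pixels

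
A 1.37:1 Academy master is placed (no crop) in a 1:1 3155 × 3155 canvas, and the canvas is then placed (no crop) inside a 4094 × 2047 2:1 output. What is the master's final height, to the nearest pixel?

1.37:1 Academy in 3155×3155: fills the width, so the master is 3155.00 × 2302.92.
1:1 in 4094×2047: fills the height, so the intermediate becomes 2047.00 × 2047.00 — a scale of ×0.6488.
So the master's height is 2302.92 × 0.6488 ≈ 1494.16.

1494 px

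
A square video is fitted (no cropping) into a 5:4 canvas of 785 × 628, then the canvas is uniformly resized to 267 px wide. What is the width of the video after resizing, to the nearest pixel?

214 px

In the 785×628 frame the video fills the height: width = 628 × 1/1 ≈ 628.00 px.
Resizing to 267 px wide multiplies everything by 0.3401: 628.00 → 213.60 px.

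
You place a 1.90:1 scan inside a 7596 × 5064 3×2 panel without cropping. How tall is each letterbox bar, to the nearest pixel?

533 px

1.90:1 is wider than 3×2, so it spans the full width.
Content height = 7596 / 1.900 ≈ 3997.89 px.
Black = 5064 − 3997.89 = 1066.11 px, or 533.05 per bar.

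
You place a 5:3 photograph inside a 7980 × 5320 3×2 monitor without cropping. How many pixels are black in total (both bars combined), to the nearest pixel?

4245360 pixels

5:3 (1.667) > 3×2 (1.500), so the photograph fills the width.
The photograph is 7980 × 3/5 ≈ 4788.0000 px tall.
5320 − 4788.0000 = 532.0000 px of bars.
That's 532.0000 × 7980 ≈ 4245360 black pixels.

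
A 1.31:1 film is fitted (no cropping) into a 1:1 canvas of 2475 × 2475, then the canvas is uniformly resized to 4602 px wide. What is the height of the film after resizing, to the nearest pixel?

3513 px

Fitted into 2475×2475, the film spans the width; its height is 2475 / 1.310 ≈ 1889.31 px.
Resizing to 4602 px wide multiplies everything by 1.8594: 1889.31 → 3512.98 px.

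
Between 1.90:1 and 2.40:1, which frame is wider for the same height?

1.9 and 2.4; 2.4 > 1.9.

2.40:1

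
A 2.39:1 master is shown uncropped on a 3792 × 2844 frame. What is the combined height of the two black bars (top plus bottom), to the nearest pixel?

1257 px

2.39:1 (2.390) > 4×3 (1.333), so the master fills the width.
The master is 3792 / 2.390 ≈ 1586.61 px tall.
Leftover height: 2844 − 1586.61 = 1257.39 px.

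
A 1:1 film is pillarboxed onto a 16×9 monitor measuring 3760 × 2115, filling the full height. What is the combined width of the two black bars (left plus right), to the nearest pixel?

1645 px

The film is 2115 × 1/1 ≈ 2115.00 px wide.
Leftover width: 3760 − 2115.00 = 1645.00 px.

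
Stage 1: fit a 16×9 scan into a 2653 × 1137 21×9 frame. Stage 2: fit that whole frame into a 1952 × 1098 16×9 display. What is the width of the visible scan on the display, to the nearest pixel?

16×9 in 2653×1137: fills the height, so the scan is 2021.33 × 1137.00.
The 21×9 canvas is width-limited in 1952×1098, giving 1952.00 × 836.57; scale factor 0.7358.
Applying the same ×0.7358: 2021.33 → 1487.24.

1487 px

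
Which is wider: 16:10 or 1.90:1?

16:10 = 1.6 and 1.9; 1.9 > 1.6.

1.90:1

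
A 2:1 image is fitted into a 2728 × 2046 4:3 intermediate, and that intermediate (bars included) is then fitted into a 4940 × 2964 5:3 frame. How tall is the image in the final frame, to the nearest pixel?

1976 px

Inside the 2728×2046 canvas the image is width-limited at 2728.00 × 1364.00.
The 4:3 canvas is height-limited in 4940×2964, giving 3952.00 × 2964.00; scale factor 1.4487.
So the image's height is 1364.00 × 1.4487 ≈ 1976.00.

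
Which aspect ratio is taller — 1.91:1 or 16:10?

1.91 and 16:10 = 1.6; 1.91 > 1.6. The smaller width-to-height ratio is the taller frame.

16:10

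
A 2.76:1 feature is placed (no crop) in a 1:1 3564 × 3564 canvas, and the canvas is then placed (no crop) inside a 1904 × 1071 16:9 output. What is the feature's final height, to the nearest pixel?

388 px

First fit — 2.76:1 into 3564×3564 spans the width: 3564.00 × 1291.30.
Second fit — the 1:1 canvas into 1904×1071 spans the height: 1071.00 × 1071.00 (×0.3005 from 3564×3564).
So the feature's height is 1291.30 × 0.3005 ≈ 388.04.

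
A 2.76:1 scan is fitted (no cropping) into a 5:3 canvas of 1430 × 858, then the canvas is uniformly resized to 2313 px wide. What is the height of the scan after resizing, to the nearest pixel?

838 px

In the 1430×858 frame the scan fills the width: height = 1430 / 2.760 ≈ 518.12 px.
The frame scales by 2313/1430 = 1.6175; 518.12 × 1.6175 ≈ 838.04 px.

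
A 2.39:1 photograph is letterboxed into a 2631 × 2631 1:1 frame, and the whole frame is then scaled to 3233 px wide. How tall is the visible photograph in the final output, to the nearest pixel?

1353 px

Fitted into 2631×2631, the photograph spans the width; its height is 2631 / 2.390 ≈ 1100.84 px.
The frame scales by 3233/2631 = 1.2288; 1100.84 × 1.2288 ≈ 1352.72 px.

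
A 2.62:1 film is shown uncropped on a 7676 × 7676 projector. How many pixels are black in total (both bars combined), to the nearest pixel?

Since 2.620 > 1.000, the film is width-limited.
Content height = 7676 / 2.620 ≈ 2929.7710 px.
Black = 7676 − 2929.7710 = 4746.2290 px.
Bar area = 4746.2290 × 7676 ≈ 36432054 px.

36432054 pixels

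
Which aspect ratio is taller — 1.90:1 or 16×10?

16×10

1.9 and 16×10 = 1.6; 1.9 > 1.6. The smaller width-to-height ratio is the taller frame.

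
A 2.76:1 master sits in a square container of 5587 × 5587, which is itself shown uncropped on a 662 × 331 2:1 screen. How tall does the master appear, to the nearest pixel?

120 px

Inside the 5587×5587 canvas the master is width-limited at 5587.00 × 2024.28.
square in 662×331: fills the height, so the intermediate becomes 331.00 × 331.00 — a scale of ×0.0592.
The master scales with it: height 2024.28 × 0.0592 ≈ 119.93.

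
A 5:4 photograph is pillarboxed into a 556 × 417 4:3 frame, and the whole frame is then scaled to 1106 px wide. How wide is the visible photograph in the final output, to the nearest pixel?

1037 px

In the 556×417 frame the photograph fills the height: width = 417 × 5/4 ≈ 521.25 px.
The frame scales by 1106/556 = 1.9892; 521.25 × 1.9892 ≈ 1036.88 px.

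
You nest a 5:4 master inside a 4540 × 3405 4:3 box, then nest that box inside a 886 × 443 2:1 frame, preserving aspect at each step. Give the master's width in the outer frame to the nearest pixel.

554 px

5:4 in 4540×3405: fills the height, so the master is 4256.25 × 3405.00.
Second fit — the 4:3 canvas into 886×443 spans the height: 590.67 × 443.00 (×0.1301 from 4540×3405).
The master scales with it: width 4256.25 × 0.1301 ≈ 553.75.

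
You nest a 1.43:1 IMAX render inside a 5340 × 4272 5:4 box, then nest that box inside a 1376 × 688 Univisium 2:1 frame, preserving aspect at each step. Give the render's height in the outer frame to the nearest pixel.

601 px

1.43:1 IMAX in 5340×4272: fills the width, so the render is 5340.00 × 3734.27.
5:4 in 1376×688: fills the height, so the intermediate becomes 860.00 × 688.00 — a scale of ×0.1610.
So the render's height is 3734.27 × 0.1610 ≈ 601.40.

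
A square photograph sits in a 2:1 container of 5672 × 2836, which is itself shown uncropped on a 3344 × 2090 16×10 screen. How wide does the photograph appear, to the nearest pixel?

1672 px

First fit — square into 5672×2836 spans the height: 2836.00 × 2836.00.
Second fit — the 2:1 canvas into 3344×2090 spans the width: 3344.00 × 1672.00 (×0.5896 from 5672×2836).
So the photograph's width is 2836.00 × 0.5896 ≈ 1672.00.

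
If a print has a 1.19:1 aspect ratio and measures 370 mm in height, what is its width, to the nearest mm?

At 1.19:1, 370 × 1.190 ≈ 440.30.

440 mm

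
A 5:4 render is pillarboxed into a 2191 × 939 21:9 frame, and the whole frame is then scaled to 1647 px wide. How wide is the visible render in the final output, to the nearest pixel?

Fitted into 2191×939, the render spans the height; its width is 939 × 5/4 ≈ 1173.75 px.
The frame scales by 1647/2191 = 0.7517; 1173.75 × 0.7517 ≈ 882.32 px.

882 px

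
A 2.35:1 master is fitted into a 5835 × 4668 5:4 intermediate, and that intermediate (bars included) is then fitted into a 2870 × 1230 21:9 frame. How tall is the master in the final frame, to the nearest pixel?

654 px

First fit — 2.35:1 into 5835×4668 spans the width: 5835.00 × 2482.98.
Second fit — the 5:4 canvas into 2870×1230 spans the height: 1537.50 × 1230.00 (×0.2635 from 5835×4668).
So the master's height is 2482.98 × 0.2635 ≈ 654.26.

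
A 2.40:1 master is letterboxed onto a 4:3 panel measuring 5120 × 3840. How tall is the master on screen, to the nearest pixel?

Since 2.400 > 1.333, the master is width-limited.
The master is 5120 / 2.400 ≈ 2133.33 px tall.

2133 px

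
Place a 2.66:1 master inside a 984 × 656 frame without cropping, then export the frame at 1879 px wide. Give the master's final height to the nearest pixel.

706 px

Fitted into 984×656, the master spans the width; its height is 984 / 2.660 ≈ 369.92 px.
The frame scales by 1879/984 = 1.9096; 369.92 × 1.9096 ≈ 706.39 px.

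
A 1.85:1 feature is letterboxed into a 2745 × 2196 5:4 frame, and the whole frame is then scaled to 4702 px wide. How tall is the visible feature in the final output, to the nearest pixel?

In the 2745×2196 frame the feature fills the width: height = 2745 / 1.850 ≈ 1483.78 px.
Scaling 2745 → 4702 is ×1.7129, so the height becomes 1483.78 × 1.7129 ≈ 2541.62 px.

2542 px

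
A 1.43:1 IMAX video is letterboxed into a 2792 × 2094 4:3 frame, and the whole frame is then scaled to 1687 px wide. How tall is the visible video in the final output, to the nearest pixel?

In the 2792×2094 frame the video fills the width: height = 2792 / 1.430 ≈ 1952.45 px.
Scaling 2792 → 1687 is ×0.6042, so the height becomes 1952.45 × 0.6042 ≈ 1179.72 px.

1180 px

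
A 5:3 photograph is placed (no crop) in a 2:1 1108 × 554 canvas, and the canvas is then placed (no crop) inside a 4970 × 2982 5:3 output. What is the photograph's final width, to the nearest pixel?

4142 px

5:3 in 1108×554: fills the height, so the photograph is 923.33 × 554.00.
The 2:1 canvas is width-limited in 4970×2982, giving 4970.00 × 2485.00; scale factor 4.4856.
So the photograph's width is 923.33 × 4.4856 ≈ 4141.67.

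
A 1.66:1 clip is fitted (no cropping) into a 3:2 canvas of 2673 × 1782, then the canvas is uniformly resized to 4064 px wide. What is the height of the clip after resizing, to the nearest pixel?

2448 px

Fitted into 2673×1782, the clip spans the width; its height is 2673 / 1.660 ≈ 1610.24 px.
Scaling 2673 → 4064 is ×1.5204, so the height becomes 1610.24 × 1.5204 ≈ 2448.19 px.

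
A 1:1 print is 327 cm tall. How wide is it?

327 cm

Width = 327·1/1 = 327.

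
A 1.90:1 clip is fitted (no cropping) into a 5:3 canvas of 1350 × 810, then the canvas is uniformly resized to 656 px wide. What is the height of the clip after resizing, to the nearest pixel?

In the 1350×810 frame the clip fills the width: height = 1350 / 1.900 ≈ 710.53 px.
The frame scales by 656/1350 = 0.4859; 710.53 × 0.4859 ≈ 345.26 px.

345 px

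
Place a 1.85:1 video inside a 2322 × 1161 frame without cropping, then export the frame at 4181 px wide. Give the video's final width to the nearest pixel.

In the 2322×1161 frame the video fills the height: width = 1161 × 1.850 ≈ 2147.85 px.
Resizing to 4181 px wide multiplies everything by 1.8006: 2147.85 → 3867.43 px.

3867 px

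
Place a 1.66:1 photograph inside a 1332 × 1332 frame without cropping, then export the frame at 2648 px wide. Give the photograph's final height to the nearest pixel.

1595 px

Fitted into 1332×1332, the photograph spans the width; its height is 1332 / 1.660 ≈ 802.41 px.
Resizing to 2648 px wide multiplies everything by 1.9880: 802.41 → 1595.18 px.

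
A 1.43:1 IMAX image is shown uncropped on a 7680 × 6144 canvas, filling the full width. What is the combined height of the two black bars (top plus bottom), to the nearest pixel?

Content height = 7680 / 1.430 ≈ 5370.63 px.
Leftover height: 6144 − 5370.63 = 773.37 px.

773 px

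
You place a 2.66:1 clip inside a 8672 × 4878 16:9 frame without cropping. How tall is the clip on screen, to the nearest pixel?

3260 px

2.66:1 (2.660) > 16:9 (1.778), so the clip fills the width.
Content height = 8672 / 2.660 ≈ 3260.15 px.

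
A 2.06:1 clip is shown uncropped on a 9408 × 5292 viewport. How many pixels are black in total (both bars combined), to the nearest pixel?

Since 2.060 > 1.778, the clip is width-limited.
The clip is 9408 / 2.060 ≈ 4566.9903 px tall.
Leftover height: 5292 − 4566.9903 = 725.0097 px.
Across the 9408-px span: 725.0097 × 9408 ≈ 6820891 px.

6820891 pixels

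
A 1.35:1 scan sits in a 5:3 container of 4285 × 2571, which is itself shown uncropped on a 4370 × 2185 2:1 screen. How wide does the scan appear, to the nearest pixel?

2950 px

First fit — 1.35:1 into 4285×2571 spans the height: 3470.85 × 2571.00.
5:3 in 4370×2185: fills the height, so the intermediate becomes 3641.67 × 2185.00 — a scale of ×0.8499.
The scan scales with it: width 3470.85 × 0.8499 ≈ 2949.75.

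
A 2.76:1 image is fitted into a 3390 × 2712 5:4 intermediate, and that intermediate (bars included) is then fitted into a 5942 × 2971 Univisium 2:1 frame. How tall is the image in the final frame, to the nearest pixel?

Inside the 3390×2712 canvas the image is width-limited at 3390.00 × 1228.26.
Second fit — the 5:4 canvas into 5942×2971 spans the height: 3713.75 × 2971.00 (×1.0955 from 3390×2712).
Applying the same ×1.0955: 1228.26 → 1345.56.

1346 px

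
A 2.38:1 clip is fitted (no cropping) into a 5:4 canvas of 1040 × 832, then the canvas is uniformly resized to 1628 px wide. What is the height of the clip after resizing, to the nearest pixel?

684 px

At 1040×832 the clip is width-limited, so height = 1040 / 2.380 ≈ 436.97 px.
Scaling 1040 → 1628 is ×1.5654, so the height becomes 436.97 × 1.5654 ≈ 684.03 px.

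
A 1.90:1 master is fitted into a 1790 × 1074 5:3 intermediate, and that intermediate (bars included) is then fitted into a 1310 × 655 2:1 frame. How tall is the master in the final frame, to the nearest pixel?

575 px

1.90:1 in 1790×1074: fills the width, so the master is 1790.00 × 942.11.
5:3 in 1310×655: fills the height, so the intermediate becomes 1091.67 × 655.00 — a scale of ×0.6099.
Applying the same ×0.6099: 942.11 → 574.56.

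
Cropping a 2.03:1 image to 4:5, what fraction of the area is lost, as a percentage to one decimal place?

Going from 2.03:1 to 4:5 means cutting width while keeping height.
Fraction kept = (0.800)/(2.030) ≈ 39.41%, so 60.59% is lost.

60.6%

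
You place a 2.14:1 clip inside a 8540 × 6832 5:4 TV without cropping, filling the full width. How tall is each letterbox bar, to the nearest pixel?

Content height = 8540 / 2.140 ≈ 3990.65 px.
6832 − 3990.65 = 2841.35 px of bars (1420.67 each).

1421 px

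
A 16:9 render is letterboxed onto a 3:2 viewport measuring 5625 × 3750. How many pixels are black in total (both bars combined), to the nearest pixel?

16:9 (1.778) > 3:2 (1.500), so the render fills the width.
Content height = 5625 × 9/16 ≈ 3164.0625 px.
Leftover height: 3750 − 3164.0625 = 585.9375 px.
Across the 5625-px span: 585.9375 × 5625 ≈ 3295898 px.

3295898 pixels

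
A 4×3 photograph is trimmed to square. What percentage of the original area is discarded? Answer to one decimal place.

The height stays; only width is cut (since square is narrower than 4×3).
Fraction kept = (1.000)/(1.333) ≈ 75.00%, so 25.00% is lost.

25.0%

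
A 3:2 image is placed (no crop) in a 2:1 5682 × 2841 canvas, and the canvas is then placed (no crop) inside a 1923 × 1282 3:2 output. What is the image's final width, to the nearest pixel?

First fit — 3:2 into 5682×2841 spans the height: 4261.50 × 2841.00.
2:1 in 1923×1282: fills the width, so the intermediate becomes 1923.00 × 961.50 — a scale of ×0.3384.
So the image's width is 4261.50 × 0.3384 ≈ 1442.25.

1442 px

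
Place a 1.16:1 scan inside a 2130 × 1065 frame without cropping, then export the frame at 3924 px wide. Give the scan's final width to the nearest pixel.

2276 px

At 2130×1065 the scan is height-limited, so width = 1065 × 1.160 ≈ 1235.40 px.
Resizing to 3924 px wide multiplies everything by 1.8423: 1235.40 → 2275.92 px.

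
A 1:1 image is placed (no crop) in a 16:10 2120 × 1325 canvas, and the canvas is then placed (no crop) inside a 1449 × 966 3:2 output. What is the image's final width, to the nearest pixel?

906 px

1:1 in 2120×1325: fills the height, so the image is 1325.00 × 1325.00.
16:10 in 1449×966: fills the width, so the intermediate becomes 1449.00 × 905.62 — a scale of ×0.6835.
Applying the same ×0.6835: 1325.00 → 905.62.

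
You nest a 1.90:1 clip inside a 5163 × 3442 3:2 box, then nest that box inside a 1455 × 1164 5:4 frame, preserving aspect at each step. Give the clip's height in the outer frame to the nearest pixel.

Inside the 5163×3442 canvas the clip is width-limited at 5163.00 × 2717.37.
Second fit — the 3:2 canvas into 1455×1164 spans the width: 1455.00 × 970.00 (×0.2818 from 5163×3442).
So the clip's height is 2717.37 × 0.2818 ≈ 765.79.

766 px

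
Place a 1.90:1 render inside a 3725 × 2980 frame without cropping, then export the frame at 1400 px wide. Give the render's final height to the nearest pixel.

Fitted into 3725×2980, the render spans the width; its height is 3725 / 1.900 ≈ 1960.53 px.
The frame scales by 1400/3725 = 0.3758; 1960.53 × 0.3758 ≈ 736.84 px.

737 px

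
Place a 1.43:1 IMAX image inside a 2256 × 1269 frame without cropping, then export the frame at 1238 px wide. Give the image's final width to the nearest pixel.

996 px

In the 2256×1269 frame the image fills the height: width = 1269 × 1.430 ≈ 1814.67 px.
The frame scales by 1238/2256 = 0.5488; 1814.67 × 0.5488 ≈ 995.82 px.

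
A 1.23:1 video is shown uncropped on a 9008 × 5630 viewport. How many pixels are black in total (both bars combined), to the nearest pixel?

11727853 pixels

1.23:1 (1.230) < 16×10 (1.600), so the video fills the height.
The video is 5630 × 1.230 ≈ 6924.9000 px wide.
9008 − 6924.9000 = 2083.1000 px of bars.
Across the 5630-px span: 2083.1000 × 5630 ≈ 11727853 px.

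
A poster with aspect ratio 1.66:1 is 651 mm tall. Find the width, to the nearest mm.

1081 mm

At 1.66:1, 651 × 1.660 ≈ 1080.66.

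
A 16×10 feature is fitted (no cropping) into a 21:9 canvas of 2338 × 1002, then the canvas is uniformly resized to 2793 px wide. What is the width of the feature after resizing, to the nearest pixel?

1915 px

In the 2338×1002 frame the feature fills the height: width = 1002 × 16/10 ≈ 1603.20 px.
Resizing to 2793 px wide multiplies everything by 1.1946: 1603.20 → 1915.20 px.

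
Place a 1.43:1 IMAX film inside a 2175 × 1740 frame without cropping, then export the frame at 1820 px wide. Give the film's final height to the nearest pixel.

1273 px

In the 2175×1740 frame the film fills the width: height = 2175 / 1.430 ≈ 1520.98 px.
Scaling 2175 → 1820 is ×0.8368, so the height becomes 1520.98 × 0.8368 ≈ 1272.73 px.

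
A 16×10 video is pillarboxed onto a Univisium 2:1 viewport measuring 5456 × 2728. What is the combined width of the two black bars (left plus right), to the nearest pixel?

1091 px

16×10 (1.600) < Univisium 2:1 (2.000), so the video fills the height.
That makes the image 4364.80 px wide (2728 × 16/10).
5456 − 4364.80 = 1091.20 px of bars.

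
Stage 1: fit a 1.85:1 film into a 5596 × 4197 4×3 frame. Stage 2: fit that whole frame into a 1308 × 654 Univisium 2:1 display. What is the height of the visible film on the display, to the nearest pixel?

1.85:1 in 5596×4197: fills the width, so the film is 5596.00 × 3024.86.
Second fit — the 4×3 canvas into 1308×654 spans the height: 872.00 × 654.00 (×0.1558 from 5596×4197).
Applying the same ×0.1558: 3024.86 → 471.35.

471 px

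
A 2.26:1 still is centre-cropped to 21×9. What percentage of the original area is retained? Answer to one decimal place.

Going from 2.26:1 to 21×9 means cutting height while keeping width.
Area ratio = (2.260)/(2.333) = 96.86% retained.

96.9%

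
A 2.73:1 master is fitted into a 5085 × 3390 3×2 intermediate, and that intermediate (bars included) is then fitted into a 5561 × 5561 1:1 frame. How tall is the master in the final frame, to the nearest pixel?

2037 px

First fit — 2.73:1 into 5085×3390 spans the width: 5085.00 × 1862.64.
Second fit — the 3×2 canvas into 5561×5561 spans the width: 5561.00 × 3707.33 (×1.0936 from 5085×3390).
The master scales with it: height 1862.64 × 1.0936 ≈ 2037.00.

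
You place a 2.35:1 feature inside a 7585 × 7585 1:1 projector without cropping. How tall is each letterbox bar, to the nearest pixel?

Since 2.350 > 1.000, the feature is width-limited.
Content height = 7585 / 2.350 ≈ 3227.66 px.
7585 − 3227.66 = 4357.34 px of bars (2178.67 each).

2179 px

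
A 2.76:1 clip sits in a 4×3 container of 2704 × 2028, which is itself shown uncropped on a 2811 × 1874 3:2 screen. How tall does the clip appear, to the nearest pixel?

Inside the 2704×2028 canvas the clip is width-limited at 2704.00 × 979.71.
4×3 in 2811×1874: fills the height, so the intermediate becomes 2498.67 × 1874.00 — a scale of ×0.9241.
Applying the same ×0.9241: 979.71 → 905.31.

905 px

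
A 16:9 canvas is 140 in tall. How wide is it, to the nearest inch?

249 in

Width = 140 × 16/9 = 248.89.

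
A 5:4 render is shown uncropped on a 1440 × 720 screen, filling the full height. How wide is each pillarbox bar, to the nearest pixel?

The render is 720 × 5/4 ≈ 900.00 px wide.
1440 − 900.00 = 540.00 px of bars (270.00 each).

270 px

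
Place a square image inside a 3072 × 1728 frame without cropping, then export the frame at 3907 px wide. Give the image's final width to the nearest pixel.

Fitted into 3072×1728, the image spans the height; its width is 1728 × 1/1 ≈ 1728.00 px.
Scaling 3072 → 3907 is ×1.2718, so the width becomes 1728.00 × 1.2718 ≈ 2197.69 px.

2198 px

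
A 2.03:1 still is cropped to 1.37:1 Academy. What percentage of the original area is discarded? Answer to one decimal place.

32.5%

1.37:1 Academy is narrower than 2.03:1, so the crop keeps the full height and trims the width.
Area ratio = (1.370)/(2.030) = 67.49%; the remaining 32.51% is cropped out.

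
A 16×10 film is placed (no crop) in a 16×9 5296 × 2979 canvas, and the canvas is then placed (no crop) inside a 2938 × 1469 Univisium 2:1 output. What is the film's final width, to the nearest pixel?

First fit — 16×10 into 5296×2979 spans the height: 4766.40 × 2979.00.
Second fit — the 16×9 canvas into 2938×1469 spans the height: 2611.56 × 1469.00 (×0.4931 from 5296×2979).
Applying the same ×0.4931: 4766.40 → 2350.40.

2350 px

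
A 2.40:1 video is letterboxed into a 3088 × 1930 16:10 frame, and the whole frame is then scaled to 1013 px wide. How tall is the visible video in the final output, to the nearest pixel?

422 px

In the 3088×1930 frame the video fills the width: height = 3088 / 2.400 ≈ 1286.67 px.
Resizing to 1013 px wide multiplies everything by 0.3280: 1286.67 → 422.08 px.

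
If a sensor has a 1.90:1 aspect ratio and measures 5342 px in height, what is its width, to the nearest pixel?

10150 px

Width = 5342 × 1.900 = 10149.80.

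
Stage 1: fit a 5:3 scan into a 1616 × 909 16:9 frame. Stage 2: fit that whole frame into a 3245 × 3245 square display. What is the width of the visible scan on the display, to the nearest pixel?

Inside the 1616×909 canvas the scan is height-limited at 1515.00 × 909.00.
16:9 in 3245×3245: fills the width, so the intermediate becomes 3245.00 × 1825.31 — a scale of ×2.0080.
The scan scales with it: width 1515.00 × 2.0080 ≈ 3042.19.

3042 px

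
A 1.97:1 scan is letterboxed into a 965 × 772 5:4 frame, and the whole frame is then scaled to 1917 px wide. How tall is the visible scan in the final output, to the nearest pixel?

973 px

Fitted into 965×772, the scan spans the width; its height is 965 / 1.970 ≈ 489.85 px.
Resizing to 1917 px wide multiplies everything by 1.9865: 489.85 → 973.10 px.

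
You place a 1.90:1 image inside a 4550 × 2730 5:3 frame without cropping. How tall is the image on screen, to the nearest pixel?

2395 px

1.90:1 is wider than 5:3, so it spans the full width.
That makes the image 2394.74 px tall (4550 / 1.900).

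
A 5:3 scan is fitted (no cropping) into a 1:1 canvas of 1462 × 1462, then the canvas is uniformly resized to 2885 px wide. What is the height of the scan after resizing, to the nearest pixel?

1731 px

At 1462×1462 the scan is width-limited, so height = 1462 × 3/5 ≈ 877.20 px.
Resizing to 2885 px wide multiplies everything by 1.9733: 877.20 → 1731.00 px.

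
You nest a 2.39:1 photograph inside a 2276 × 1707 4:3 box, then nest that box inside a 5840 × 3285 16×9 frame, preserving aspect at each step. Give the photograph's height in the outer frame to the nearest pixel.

1833 px

First fit — 2.39:1 into 2276×1707 spans the width: 2276.00 × 952.30.
4:3 in 5840×3285: fills the height, so the intermediate becomes 4380.00 × 3285.00 — a scale of ×1.9244.
The photograph scales with it: height 952.30 × 1.9244 ≈ 1832.64.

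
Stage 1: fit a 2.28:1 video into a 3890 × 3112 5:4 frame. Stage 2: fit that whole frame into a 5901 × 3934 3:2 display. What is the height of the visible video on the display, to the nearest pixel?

2157 px

2.28:1 in 3890×3112: fills the width, so the video is 3890.00 × 1706.14.
The 5:4 canvas is height-limited in 5901×3934, giving 4917.50 × 3934.00; scale factor 1.2641.
Applying the same ×1.2641: 1706.14 → 2156.80.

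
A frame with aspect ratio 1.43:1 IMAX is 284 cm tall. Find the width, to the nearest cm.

284 × 1.430 = 406.12.

406 cm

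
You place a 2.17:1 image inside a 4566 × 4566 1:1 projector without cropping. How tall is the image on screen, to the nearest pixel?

2104 px

Since 2.170 > 1.000, the image is width-limited.
That makes the image 2104.15 px tall (4566 / 2.170).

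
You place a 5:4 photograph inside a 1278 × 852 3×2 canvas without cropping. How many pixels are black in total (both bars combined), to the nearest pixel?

Since 1.250 < 1.500, the photograph is height-limited.
Content width = 852 × 5/4 ≈ 1065.0000 px.
Black = 1278 − 1065.0000 = 213.0000 px.
Bar area = 213.0000 × 852 ≈ 181476 px.

181476 pixels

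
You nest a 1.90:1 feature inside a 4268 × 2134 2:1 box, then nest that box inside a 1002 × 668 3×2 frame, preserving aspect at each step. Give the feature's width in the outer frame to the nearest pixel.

952 px

First fit — 1.90:1 into 4268×2134 spans the height: 4054.60 × 2134.00.
2:1 in 1002×668: fills the width, so the intermediate becomes 1002.00 × 501.00 — a scale of ×0.2348.
So the feature's width is 4054.60 × 0.2348 ≈ 951.90.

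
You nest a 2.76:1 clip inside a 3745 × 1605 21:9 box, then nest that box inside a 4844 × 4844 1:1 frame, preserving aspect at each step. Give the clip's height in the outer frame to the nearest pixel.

First fit — 2.76:1 into 3745×1605 spans the width: 3745.00 × 1356.88.
21:9 in 4844×4844: fills the width, so the intermediate becomes 4844.00 × 2076.00 — a scale of ×1.2935.
So the clip's height is 1356.88 × 1.2935 ≈ 1755.07.

1755 px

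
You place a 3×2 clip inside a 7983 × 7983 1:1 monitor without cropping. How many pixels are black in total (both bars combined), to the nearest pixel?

21242763 pixels

Since 1.500 > 1.000, the clip is width-limited.
The clip is 7983 × 2/3 ≈ 5322.0000 px tall.
Leftover height: 7983 − 5322.0000 = 2661.0000 px.
Across the 7983-px span: 2661.0000 × 7983 ≈ 21242763 px.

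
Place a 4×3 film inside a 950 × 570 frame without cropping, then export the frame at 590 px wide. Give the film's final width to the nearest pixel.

472 px

Fitted into 950×570, the film spans the height; its width is 570 × 4/3 ≈ 760.00 px.
Scaling 950 → 590 is ×0.6211, so the width becomes 760.00 × 0.6211 ≈ 472.00 px.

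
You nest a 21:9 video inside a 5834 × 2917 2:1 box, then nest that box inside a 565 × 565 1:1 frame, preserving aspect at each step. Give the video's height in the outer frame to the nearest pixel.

242 px

21:9 in 5834×2917: fills the width, so the video is 5834.00 × 2500.29.
2:1 in 565×565: fills the width, so the intermediate becomes 565.00 × 282.50 — a scale of ×0.0968.
The video scales with it: height 2500.29 × 0.0968 ≈ 242.14.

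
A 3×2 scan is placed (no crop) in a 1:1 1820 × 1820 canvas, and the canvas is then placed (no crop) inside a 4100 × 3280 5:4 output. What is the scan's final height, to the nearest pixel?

Inside the 1820×1820 canvas the scan is width-limited at 1820.00 × 1213.33.
Second fit — the 1:1 canvas into 4100×3280 spans the height: 3280.00 × 3280.00 (×1.8022 from 1820×1820).
So the scan's height is 1213.33 × 1.8022 ≈ 2186.67.

2187 px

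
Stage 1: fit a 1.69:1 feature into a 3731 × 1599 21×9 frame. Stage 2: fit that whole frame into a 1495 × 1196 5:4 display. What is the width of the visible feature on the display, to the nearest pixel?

1083 px

Inside the 3731×1599 canvas the feature is height-limited at 2702.31 × 1599.00.
The 21×9 canvas is width-limited in 1495×1196, giving 1495.00 × 640.71; scale factor 0.4007.
The feature scales with it: width 2702.31 × 0.4007 ≈ 1082.81.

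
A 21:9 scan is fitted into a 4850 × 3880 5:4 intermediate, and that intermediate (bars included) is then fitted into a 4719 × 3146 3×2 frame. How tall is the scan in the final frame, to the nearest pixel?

1685 px

Inside the 4850×3880 canvas the scan is width-limited at 4850.00 × 2078.57.
The 5:4 canvas is height-limited in 4719×3146, giving 3932.50 × 3146.00; scale factor 0.8108.
The scan scales with it: height 2078.57 × 0.8108 ≈ 1685.36.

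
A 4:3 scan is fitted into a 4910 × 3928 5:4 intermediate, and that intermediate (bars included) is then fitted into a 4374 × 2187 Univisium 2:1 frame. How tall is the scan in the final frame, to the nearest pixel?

First fit — 4:3 into 4910×3928 spans the width: 4910.00 × 3682.50.
5:4 in 4374×2187: fills the height, so the intermediate becomes 2733.75 × 2187.00 — a scale of ×0.5568.
Applying the same ×0.5568: 3682.50 → 2050.31.

2050 px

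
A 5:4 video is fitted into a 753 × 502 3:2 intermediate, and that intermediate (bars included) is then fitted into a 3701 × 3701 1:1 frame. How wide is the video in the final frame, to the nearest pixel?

3084 px

First fit — 5:4 into 753×502 spans the height: 627.50 × 502.00.
Second fit — the 3:2 canvas into 3701×3701 spans the width: 3701.00 × 2467.33 (×4.9150 from 753×502).
The video scales with it: width 627.50 × 4.9150 ≈ 3084.17.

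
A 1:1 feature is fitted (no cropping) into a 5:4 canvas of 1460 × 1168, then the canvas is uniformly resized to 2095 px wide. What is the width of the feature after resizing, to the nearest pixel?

Fitted into 1460×1168, the feature spans the height; its width is 1168 × 1/1 ≈ 1168.00 px.
Scaling 1460 → 2095 is ×1.4349, so the width becomes 1168.00 × 1.4349 ≈ 1676.00 px.

1676 px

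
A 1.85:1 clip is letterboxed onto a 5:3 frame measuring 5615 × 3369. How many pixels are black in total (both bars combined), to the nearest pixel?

1874651 pixels

1.85:1 is wider than 5:3, so it spans the full width.
The clip is 5615 / 1.850 ≈ 3035.1351 px tall.
Black = 3369 − 3035.1351 = 333.8649 px.
That's 333.8649 × 5615 ≈ 1874651 black pixels.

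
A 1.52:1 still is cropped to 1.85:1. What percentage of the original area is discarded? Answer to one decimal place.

Going from 1.52:1 to 1.85:1 means cutting height while keeping width.
Fraction kept = (1.520)/(1.850) ≈ 82.16%, so 17.84% is lost.

17.8%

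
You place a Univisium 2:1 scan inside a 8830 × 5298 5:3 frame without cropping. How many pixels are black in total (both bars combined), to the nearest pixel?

Since 2.000 > 1.667, the scan is width-limited.
Content height = 8830 × 1/2 ≈ 4415.0000 px.
Black = 5298 − 4415.0000 = 883.0000 px.
That's 883.0000 × 8830 ≈ 7796890 black pixels.

7796890 pixels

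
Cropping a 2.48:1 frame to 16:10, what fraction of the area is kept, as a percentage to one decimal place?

Going from 2.48:1 to 16:10 means cutting width while keeping height.
(1.600)/(2.480) ≈ 0.645 of the area survives.

64.5%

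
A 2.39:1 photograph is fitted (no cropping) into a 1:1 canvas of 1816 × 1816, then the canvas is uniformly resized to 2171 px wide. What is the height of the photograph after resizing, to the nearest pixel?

Fitted into 1816×1816, the photograph spans the width; its height is 1816 / 2.390 ≈ 759.83 px.
Resizing to 2171 px wide multiplies everything by 1.1955: 759.83 → 908.37 px.

908 px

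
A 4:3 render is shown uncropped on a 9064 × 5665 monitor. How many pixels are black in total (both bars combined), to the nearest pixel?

8557927 pixels

Since 1.333 < 1.600, the render is height-limited.
That makes the image 7553.3333 px wide (5665 × 4/3).
Black = 9064 − 7553.3333 = 1510.6667 px.
Bar area = 1510.6667 × 5665 ≈ 8557927 px.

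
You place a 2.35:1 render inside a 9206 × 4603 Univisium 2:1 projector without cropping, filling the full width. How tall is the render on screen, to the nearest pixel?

3917 px

Content height = 9206 / 2.350 ≈ 3917.45 px.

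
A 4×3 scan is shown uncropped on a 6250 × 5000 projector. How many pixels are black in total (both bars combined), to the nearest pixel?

1953125 pixels

Since 1.333 > 1.250, the scan is width-limited.
Content height = 6250 × 3/4 ≈ 4687.5000 px.
Leftover height: 5000 − 4687.5000 = 312.5000 px.
Across the 6250-px span: 312.5000 × 6250 ≈ 1953125 px.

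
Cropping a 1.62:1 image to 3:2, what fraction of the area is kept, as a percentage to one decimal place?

92.6%

Going from 1.62:1 to 3:2 means cutting width while keeping height.
(1.500)/(1.620) ≈ 0.926 of the area survives.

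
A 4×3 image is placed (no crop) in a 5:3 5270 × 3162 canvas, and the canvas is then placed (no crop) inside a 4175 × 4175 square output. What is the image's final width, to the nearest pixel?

3340 px

First fit — 4×3 into 5270×3162 spans the height: 4216.00 × 3162.00.
The 5:3 canvas is width-limited in 4175×4175, giving 4175.00 × 2505.00; scale factor 0.7922.
Applying the same ×0.7922: 4216.00 → 3340.00.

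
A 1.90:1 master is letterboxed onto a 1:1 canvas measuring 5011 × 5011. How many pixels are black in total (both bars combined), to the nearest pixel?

11894268 pixels

Since 1.900 > 1.000, the master is width-limited.
That makes the image 2637.3684 px tall (5011 / 1.900).
Black = 5011 − 2637.3684 = 2373.6316 px.
Across the 5011-px span: 2373.6316 × 5011 ≈ 11894268 px.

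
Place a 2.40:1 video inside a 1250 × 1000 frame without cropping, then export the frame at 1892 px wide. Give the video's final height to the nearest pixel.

788 px

At 1250×1000 the video is width-limited, so height = 1250 / 2.400 ≈ 520.83 px.
Scaling 1250 → 1892 is ×1.5136, so the height becomes 520.83 × 1.5136 ≈ 788.33 px.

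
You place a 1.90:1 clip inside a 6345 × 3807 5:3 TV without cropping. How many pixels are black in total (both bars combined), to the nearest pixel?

1.90:1 is wider than 5:3, so it spans the full width.
The clip is 6345 / 1.900 ≈ 3339.4737 px tall.
3807 − 3339.4737 = 467.5263 px of bars.
That's 467.5263 × 6345 ≈ 2966454 black pixels.

2966454 pixels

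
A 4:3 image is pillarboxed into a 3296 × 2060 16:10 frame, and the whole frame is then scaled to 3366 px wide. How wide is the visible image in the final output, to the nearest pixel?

2805 px

Fitted into 3296×2060, the image spans the height; its width is 2060 × 4/3 ≈ 2746.67 px.
Scaling 3296 → 3366 is ×1.0212, so the width becomes 2746.67 × 1.0212 ≈ 2805.00 px.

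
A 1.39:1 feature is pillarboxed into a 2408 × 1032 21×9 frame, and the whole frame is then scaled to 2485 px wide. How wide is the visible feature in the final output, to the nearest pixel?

1480 px

At 2408×1032 the feature is height-limited, so width = 1032 × 1.390 ≈ 1434.48 px.
The frame scales by 2485/2408 = 1.0320; 1434.48 × 1.0320 ≈ 1480.35 px.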